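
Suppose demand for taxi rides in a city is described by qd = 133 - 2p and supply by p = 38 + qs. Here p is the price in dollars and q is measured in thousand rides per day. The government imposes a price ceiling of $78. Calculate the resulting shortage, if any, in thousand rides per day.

Rearranging supply gives qs = p - 38. Without the control the market clears where 133 - 2p = p - 38, i.e. p* = 57 and q* = 19.
Since 78 is above p* = 57, the ceiling does not bind and the free-market outcome prevails.
Since the control does not bind, there is no shortage.

0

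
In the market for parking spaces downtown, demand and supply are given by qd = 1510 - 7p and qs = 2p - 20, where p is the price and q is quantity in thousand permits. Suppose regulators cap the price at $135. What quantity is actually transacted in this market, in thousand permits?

250

Setting quantity demanded equal to quantity supplied, 1510 - 7p = 2p - 20, gives p* = 170 and q* = 320.
Because the ceiling (135) lies below the market-clearing price, it is binding.
At p = 135: qd = 1510 - 7·135 = 565 and qs = 2·135 - 20 = 250.
The quantity actually transacted is the short side, supply: 250.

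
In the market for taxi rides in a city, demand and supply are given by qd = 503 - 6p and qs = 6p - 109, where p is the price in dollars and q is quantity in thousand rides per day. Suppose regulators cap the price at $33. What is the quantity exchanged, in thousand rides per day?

In a free market, 503 - 6p = 6p - 109 gives the equilibrium p* = 51, q* = 197.
The ceiling of 33 is below the equilibrium price 51, so it binds.
At p = 33: qd = 503 - 6·33 = 305 and qs = 6·33 - 109 = 89.
The quantity actually transacted is the short side, supply: 89.

89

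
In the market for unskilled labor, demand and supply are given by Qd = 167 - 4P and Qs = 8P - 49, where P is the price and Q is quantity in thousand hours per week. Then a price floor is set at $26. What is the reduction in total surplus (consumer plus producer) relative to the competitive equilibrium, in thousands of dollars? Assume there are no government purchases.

Equilibrium: 167 - 4P = 8P - 49, so 216 = 12P and P* = 18, Q* = 95.
The floor of 26 is above the equilibrium price 18, so it binds.
At P = 26: Qd = 167 - 4·26 = 63 and Qs = 8·26 - 49 = 159.
Quantity traded falls to 63. At Q = 63 the demand price is (167 - 63)/4 = 26 and the supply price is (49 + 63)/8 = 14.
Deadweight loss = ½ · (26 - 14) · (95 - 63) = ½ · 12 · 32 = 192.

192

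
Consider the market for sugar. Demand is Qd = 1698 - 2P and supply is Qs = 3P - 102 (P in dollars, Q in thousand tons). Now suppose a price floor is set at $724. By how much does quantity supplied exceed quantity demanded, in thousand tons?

Without the control the market clears where 1698 - 2P = 3P - 102, i.e. P* = 360 and Q* = 978.
The floor of 724 is above the equilibrium price 360, so it binds.
At P = 724: Qd = 1698 - 2·724 = 250 and Qs = 3·724 - 102 = 2070.
Surplus = Qs - Qd = 2070 - 250 = 1820.

1820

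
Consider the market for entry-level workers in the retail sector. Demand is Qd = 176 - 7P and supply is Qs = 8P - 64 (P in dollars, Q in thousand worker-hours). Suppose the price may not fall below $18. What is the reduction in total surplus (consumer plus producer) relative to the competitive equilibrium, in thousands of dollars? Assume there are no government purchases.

26.25

Without the control the market clears where 176 - 7P = 8P - 64, i.e. P* = 16 and Q* = 64.
The floor of 18 is above the equilibrium price 16, so it binds.
At P = 18: Qd = 176 - 7·18 = 50 and Qs = 8·18 - 64 = 80.
Quantity traded falls to 50. At Q = 50 the demand price is (176 - 50)/7 = 18 and the supply price is (64 + 50)/8 = 14.25.
Deadweight loss = ½ · (18 - 14.25) · (64 - 50) = ½ · 3.75 · 14 = 26.25.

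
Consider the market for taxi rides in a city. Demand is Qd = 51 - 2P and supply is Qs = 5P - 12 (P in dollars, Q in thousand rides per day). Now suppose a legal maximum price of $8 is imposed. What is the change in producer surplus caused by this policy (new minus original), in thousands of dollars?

Without the control the market clears where 51 - 2P = 5P - 12, i.e. P* = 9 and Q* = 33.
Because the ceiling (8) lies below the market-clearing price, it is binding.
At P = 8: Qd = 51 - 2·8 = 35 and Qs = 5·8 - 12 = 28.
Producer surplus without the control is ½ · (9 - 2.4) · 33 = 108.9.
With the ceiling, producers sell 28 units at 8, so PS = ½ · (8 - 2.4) · 28 = 78.4.
Change in producer surplus = 78.4 - 108.9 = -30.5.

-30.5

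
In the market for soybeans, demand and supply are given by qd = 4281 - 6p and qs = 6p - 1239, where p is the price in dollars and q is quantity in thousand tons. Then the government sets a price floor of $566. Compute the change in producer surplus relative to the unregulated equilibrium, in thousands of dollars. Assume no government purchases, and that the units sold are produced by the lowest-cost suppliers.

60102

Without the control the market clears where 4281 - 6p = 6p - 1239, i.e. p* = 460 and q* = 1521.
Since 566 > 460, the floor is binding.
At p = 566: qd = 4281 - 6·566 = 885 and qs = 6·566 - 1239 = 2157.
Producer surplus without the control is ½ · (460 - 206.5) · 1521 = 192786.75.
With the floor, 885 units are sold at 566. The supply price at q = 885 is 354, so PS = ½ · [(566 - 206.5) + (566 - 354)] · 885 = 252888.75.
Change in producer surplus = 252888.75 - 192786.75 = 60102.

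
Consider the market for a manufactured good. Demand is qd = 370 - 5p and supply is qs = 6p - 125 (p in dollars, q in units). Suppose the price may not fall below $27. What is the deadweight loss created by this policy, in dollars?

Equilibrium: 370 - 5p = 6p - 125, so 495 = 11p and p* = 45, q* = 145.
The floor of 27 is below the equilibrium price 45, so it is not binding; the market clears at p* = 45, q* = 145.
Since the control does not bind, no trades are prevented and deadweight loss is zero.

0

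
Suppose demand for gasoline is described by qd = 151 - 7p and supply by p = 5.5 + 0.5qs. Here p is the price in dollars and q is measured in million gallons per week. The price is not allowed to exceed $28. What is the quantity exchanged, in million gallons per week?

Rearranging supply gives qs = 2p - 11. Without the control the market clears where 151 - 7p = 2p - 11, i.e. p* = 18 and q* = 25.
Since 28 is above p* = 18, the ceiling does not bind and the free-market outcome prevails.

25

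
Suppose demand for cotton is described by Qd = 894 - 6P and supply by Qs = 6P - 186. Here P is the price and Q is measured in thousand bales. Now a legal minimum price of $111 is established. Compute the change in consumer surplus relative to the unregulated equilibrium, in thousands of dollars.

-6111

Setting quantity demanded equal to quantity supplied, 894 - 6P = 6P - 186, gives P* = 90 and Q* = 354.
Since 111 > 90, the floor is binding.
At P = 111: Qd = 894 - 6·111 = 228 and Qs = 6·111 - 186 = 480.
Consumer surplus without the control is ½ · (149 - 90) · 354 = 10443.
With the floor, consumers buy 228 units at 111, so CS = ½ · (149 - 111) · 228 = 4332.
Change in consumer surplus = 4332 - 10443 = -6111.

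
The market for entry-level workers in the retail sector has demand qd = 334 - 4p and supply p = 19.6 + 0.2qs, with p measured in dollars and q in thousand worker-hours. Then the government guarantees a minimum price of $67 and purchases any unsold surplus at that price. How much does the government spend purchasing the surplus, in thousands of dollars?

Rearranging supply gives qs = 5p - 98. In a free market, 334 - 4p = 5p - 98 gives the equilibrium p* = 48, q* = 142.
Since 67 > 48, the floor is binding.
At p = 67: qd = 334 - 4·67 = 66 and qs = 5·67 - 98 = 237.
Surplus = qs - qd = 171.
Government expenditure = surplus × support price = 171 × 67 = 11457.

11457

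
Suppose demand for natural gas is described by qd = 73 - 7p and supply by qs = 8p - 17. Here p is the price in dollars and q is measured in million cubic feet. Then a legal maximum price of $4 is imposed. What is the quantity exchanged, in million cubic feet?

15

Equilibrium: 73 - 7p = 8p - 17, so 90 = 15p and p* = 6, q* = 31.
The ceiling of 4 is below the equilibrium price 6, so it binds.
At p = 4: qd = 73 - 7·4 = 45 and qs = 8·4 - 17 = 15.
The quantity actually transacted is the short side, supply: 15.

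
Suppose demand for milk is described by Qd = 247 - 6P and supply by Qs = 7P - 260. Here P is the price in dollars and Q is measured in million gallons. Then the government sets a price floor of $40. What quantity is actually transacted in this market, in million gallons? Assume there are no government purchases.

7

Setting quantity demanded equal to quantity supplied, 247 - 6P = 7P - 260, gives P* = 39 and Q* = 13.
The floor of 40 is above the equilibrium price 39, so it binds.
At P = 40: Qd = 247 - 6·40 = 7 and Qs = 7·40 - 260 = 20.
The quantity actually transacted is the short side, demand: 7.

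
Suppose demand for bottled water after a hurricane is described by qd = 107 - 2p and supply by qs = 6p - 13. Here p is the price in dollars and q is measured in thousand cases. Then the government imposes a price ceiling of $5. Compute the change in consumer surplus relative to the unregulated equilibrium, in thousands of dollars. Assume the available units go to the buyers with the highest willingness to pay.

-730

Setting quantity demanded equal to quantity supplied, 107 - 2p = 6p - 13, gives p* = 15 and q* = 77.
Since 5 < 15, the ceiling is binding.
At p = 5: qd = 107 - 2·5 = 97 and qs = 6·5 - 13 = 17.
Consumer surplus without the control is ½ · (53.5 - 15) · 77 = 1482.25.
With the ceiling, 17 units are sold at 5 (assume they go to the highest-value buyers). The demand price at q = 17 is 45, so CS = ½ · [(53.5 - 5) + (45 - 5)] · 17 = 752.25.
Change in consumer surplus = 752.25 - 1482.25 = -730.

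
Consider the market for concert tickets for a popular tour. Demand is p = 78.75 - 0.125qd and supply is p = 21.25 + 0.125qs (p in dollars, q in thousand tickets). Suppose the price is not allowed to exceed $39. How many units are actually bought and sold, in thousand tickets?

142

Rearranging demand gives qd = 630 - 8p; rearranging supply gives qs = 8p - 170. Setting quantity demanded equal to quantity supplied, 630 - 8p = 8p - 170, gives p* = 50 and q* = 230.
Since 39 < 50, the ceiling is binding.
At p = 39: qd = 630 - 8·39 = 318 and qs = 8·39 - 170 = 142.
The quantity actually transacted is the short side, supply: 142.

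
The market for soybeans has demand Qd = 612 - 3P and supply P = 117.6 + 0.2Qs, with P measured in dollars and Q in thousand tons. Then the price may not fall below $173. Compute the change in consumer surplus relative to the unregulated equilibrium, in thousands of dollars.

-2932.5

Rearranging supply gives Qs = 5P - 588. Equilibrium: 612 - 3P = 5P - 588, so 1200 = 8P and P* = 150, Q* = 162.
The floor of 173 is above the equilibrium price 150, so it binds.
At P = 173: Qd = 612 - 3·173 = 93 and Qs = 5·173 - 588 = 277.
Consumer surplus without the control is ½ · (204 - 150) · 162 = 4374.
With the floor, consumers buy 93 units at 173, so CS = ½ · (204 - 173) · 93 = 1441.5.
Change in consumer surplus = 1441.5 - 4374 = -2932.5.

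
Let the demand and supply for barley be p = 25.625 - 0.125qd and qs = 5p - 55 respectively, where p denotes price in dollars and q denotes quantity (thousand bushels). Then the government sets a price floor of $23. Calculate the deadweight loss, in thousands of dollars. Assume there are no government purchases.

93.6

Rearranging demand gives qd = 205 - 8p. Setting quantity demanded equal to quantity supplied, 205 - 8p = 5p - 55, gives p* = 20 and q* = 45.
Since 23 > 20, the floor is binding.
At p = 23: qd = 205 - 8·23 = 21 and qs = 5·23 - 55 = 60.
Quantity traded falls to 21. At q = 21 the demand price is (205 - 21)/8 = 23 and the supply price is (55 + 21)/5 = 15.2.
Deadweight loss = ½ · (23 - 15.2) · (45 - 21) = ½ · 7.8 · 24 = 93.6.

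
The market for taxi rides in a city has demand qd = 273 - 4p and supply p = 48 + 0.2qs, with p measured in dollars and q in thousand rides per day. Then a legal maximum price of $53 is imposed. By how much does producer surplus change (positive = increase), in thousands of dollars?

Rearranging supply gives qs = 5p - 240. Setting quantity demanded equal to quantity supplied, 273 - 4p = 5p - 240, gives p* = 57 and q* = 45.
Because the ceiling (53) lies below the market-clearing price, it is binding.
At p = 53: qd = 273 - 4·53 = 61 and qs = 5·53 - 240 = 25.
Producer surplus without the control is ½ · (57 - 48) · 45 = 202.5.
With the ceiling, producers sell 25 units at 53, so PS = ½ · (53 - 48) · 25 = 62.5.
Change in producer surplus = 62.5 - 202.5 = -140.

-140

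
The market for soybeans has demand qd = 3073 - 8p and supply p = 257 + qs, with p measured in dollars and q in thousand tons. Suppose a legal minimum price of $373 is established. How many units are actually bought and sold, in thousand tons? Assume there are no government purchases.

Rearranging supply gives qs = p - 257. Without the control the market clears where 3073 - 8p = p - 257, i.e. p* = 370 and q* = 113.
The floor of 373 is above the equilibrium price 370, so it binds.
At p = 373: qd = 3073 - 8·373 = 89 and qs = 373 - 257 = 116.
The quantity actually transacted is the short side, demand: 89.

89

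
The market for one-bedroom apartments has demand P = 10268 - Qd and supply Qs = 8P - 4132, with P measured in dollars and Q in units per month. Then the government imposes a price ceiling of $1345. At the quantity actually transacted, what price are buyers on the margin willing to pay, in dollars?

3640

Rearranging demand gives Qd = 10268 - P. Setting quantity demanded equal to quantity supplied, 10268 - P = 8P - 4132, gives P* = 1600 and Q* = 8668.
Because the ceiling (1345) lies below the market-clearing price, it is binding.
At P = 1345: Qd = 10268 - 1345 = 8923 and Qs = 8·1345 - 4132 = 6628.
Only 6628 units reach the market. On the demand curve, the marginal buyer's willingness to pay at Q = 6628 is (10268 - 6628) = 3640.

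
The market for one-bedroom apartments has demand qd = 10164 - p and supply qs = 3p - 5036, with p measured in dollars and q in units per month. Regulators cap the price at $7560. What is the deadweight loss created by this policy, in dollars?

0

In a free market, 10164 - p = 3p - 5036 gives the equilibrium p* = 3800, q* = 6364.
The ceiling of 7560 is above the equilibrium price 3800, so it is not binding; the market clears at p* = 3800, q* = 6364.
Since the control does not bind, no trades are prevented and deadweight loss is zero.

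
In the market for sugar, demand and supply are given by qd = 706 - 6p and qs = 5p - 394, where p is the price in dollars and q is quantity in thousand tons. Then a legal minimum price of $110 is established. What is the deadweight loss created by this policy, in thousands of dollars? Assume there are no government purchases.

660

In a free market, 706 - 6p = 5p - 394 gives the equilibrium p* = 100, q* = 106.
The floor of 110 is above the equilibrium price 100, so it binds.
At p = 110: qd = 706 - 6·110 = 46 and qs = 5·110 - 394 = 156.
Quantity traded falls to 46. At q = 46 the demand price is (706 - 46)/6 = 110 and the supply price is (394 + 46)/5 = 88.
Deadweight loss = ½ · (110 - 88) · (106 - 46) = ½ · 22 · 60 = 660.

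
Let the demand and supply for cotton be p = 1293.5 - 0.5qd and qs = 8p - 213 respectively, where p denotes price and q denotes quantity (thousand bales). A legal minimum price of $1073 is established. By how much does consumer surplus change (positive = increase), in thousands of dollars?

-978562

Rearranging demand gives qd = 2587 - 2p. Setting quantity demanded equal to quantity supplied, 2587 - 2p = 8p - 213, gives p* = 280 and q* = 2027.
Because the floor (1073) lies above the market-clearing price, it is binding.
At p = 1073: qd = 2587 - 2·1073 = 441 and qs = 8·1073 - 213 = 8371.
Consumer surplus without the control is ½ · (1293.5 - 280) · 2027 = 1027182.25.
With the floor, consumers buy 441 units at 1073, so CS = ½ · (1293.5 - 1073) · 441 = 48620.25.
Change in consumer surplus = 48620.25 - 1027182.25 = -978562.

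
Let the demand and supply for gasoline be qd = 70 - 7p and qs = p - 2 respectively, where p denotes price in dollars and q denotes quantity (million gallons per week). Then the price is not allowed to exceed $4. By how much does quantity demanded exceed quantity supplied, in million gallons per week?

40

Setting quantity demanded equal to quantity supplied, 70 - 7p = p - 2, gives p* = 9 and q* = 7.
Because the ceiling (4) lies below the market-clearing price, it is binding.
At p = 4: qd = 70 - 7·4 = 42 and qs = 4 - 2 = 2.
Shortage = qd - qs = 42 - 2 = 40.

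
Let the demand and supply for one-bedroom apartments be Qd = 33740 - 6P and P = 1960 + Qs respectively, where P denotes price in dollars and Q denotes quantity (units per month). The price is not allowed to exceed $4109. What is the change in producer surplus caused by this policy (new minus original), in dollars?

-2620699.5

Rearranging supply gives Qs = P - 1960. In a free market, 33740 - 6P = P - 1960 gives the equilibrium P* = 5100, Q* = 3140.
Because the ceiling (4109) lies below the market-clearing price, it is binding.
At P = 4109: Qd = 33740 - 6·4109 = 9086 and Qs = 4109 - 1960 = 2149.
Producer surplus without the control is ½ · (5100 - 1960) · 3140 = 4929800.
With the ceiling, producers sell 2149 units at 4109, so PS = ½ · (4109 - 1960) · 2149 = 2309100.5.
Change in producer surplus = 2309100.5 - 4929800 = -2620699.5.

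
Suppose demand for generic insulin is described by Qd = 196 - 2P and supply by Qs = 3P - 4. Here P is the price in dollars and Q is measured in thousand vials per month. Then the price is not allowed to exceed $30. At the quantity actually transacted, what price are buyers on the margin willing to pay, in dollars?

Without the control the market clears where 196 - 2P = 3P - 4, i.e. P* = 40 and Q* = 116.
Since 30 < 40, the ceiling is binding.
At P = 30: Qd = 196 - 2·30 = 136 and Qs = 3·30 - 4 = 86.
Only 86 units reach the market. On the demand curve, the marginal buyer's willingness to pay at Q = 86 is (196 - 86)/2 = 55.

55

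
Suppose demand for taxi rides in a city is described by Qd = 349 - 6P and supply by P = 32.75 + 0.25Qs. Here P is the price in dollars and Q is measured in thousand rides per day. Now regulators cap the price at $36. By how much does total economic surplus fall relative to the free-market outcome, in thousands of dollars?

Rearranging supply gives Qs = 4P - 131. Equilibrium: 349 - 6P = 4P - 131, so 480 = 10P and P* = 48, Q* = 61.
Since 36 < 48, the ceiling is binding.
At P = 36: Qd = 349 - 6·36 = 133 and Qs = 4·36 - 131 = 13.
Quantity traded falls to 13. At Q = 13 the demand price is (349 - 13)/6 = 56 and the supply price is (131 + 13)/4 = 36.
Deadweight loss = ½ · (56 - 36) · (61 - 13) = ½ · 20 · 48 = 480.

480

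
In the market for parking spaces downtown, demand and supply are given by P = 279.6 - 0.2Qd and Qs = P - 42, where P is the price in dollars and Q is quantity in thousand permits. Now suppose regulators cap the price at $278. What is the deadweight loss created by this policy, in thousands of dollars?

0

Rearranging demand gives Qd = 1398 - 5P. Equilibrium: 1398 - 5P = P - 42, so 1440 = 6P and P* = 240, Q* = 198.
Since 278 is above P* = 240, the ceiling does not bind and the free-market outcome prevails.
Since the control does not bind, no trades are prevented and deadweight loss is zero.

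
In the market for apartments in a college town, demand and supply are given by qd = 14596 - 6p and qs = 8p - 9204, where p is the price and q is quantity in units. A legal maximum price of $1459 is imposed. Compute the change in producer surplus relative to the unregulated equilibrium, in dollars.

-827112

Without the control the market clears where 14596 - 6p = 8p - 9204, i.e. p* = 1700 and q* = 4396.
Because the ceiling (1459) lies below the market-clearing price, it is binding.
At p = 1459: qd = 14596 - 6·1459 = 5842 and qs = 8·1459 - 9204 = 2468.
Producer surplus without the control is ½ · (1700 - 1150.5) · 4396 = 1207801.
With the ceiling, producers sell 2468 units at 1459, so PS = ½ · (1459 - 1150.5) · 2468 = 380689.
Change in producer surplus = 380689 - 1207801 = -827112.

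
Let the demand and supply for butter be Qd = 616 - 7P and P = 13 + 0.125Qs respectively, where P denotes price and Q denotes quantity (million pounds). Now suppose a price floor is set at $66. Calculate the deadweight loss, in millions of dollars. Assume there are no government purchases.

Rearranging supply gives Qs = 8P - 104. Setting quantity demanded equal to quantity supplied, 616 - 7P = 8P - 104, gives P* = 48 and Q* = 280.
Because the floor (66) lies above the market-clearing price, it is binding.
At P = 66: Qd = 616 - 7·66 = 154 and Qs = 8·66 - 104 = 424.
Quantity traded falls to 154. At Q = 154 the demand price is (616 - 154)/7 = 66 and the supply price is (104 + 154)/8 = 32.25.
Deadweight loss = ½ · (66 - 32.25) · (280 - 154) = ½ · 33.75 · 126 = 2126.25.

2126.25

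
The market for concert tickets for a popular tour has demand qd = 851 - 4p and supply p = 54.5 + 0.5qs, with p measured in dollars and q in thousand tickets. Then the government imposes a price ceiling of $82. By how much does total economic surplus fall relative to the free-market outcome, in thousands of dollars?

Rearranging supply gives qs = 2p - 109. Equilibrium: 851 - 4p = 2p - 109, so 960 = 6p and p* = 160, q* = 211.
The ceiling of 82 is below the equilibrium price 160, so it binds.
At p = 82: qd = 851 - 4·82 = 523 and qs = 2·82 - 109 = 55.
Quantity traded falls to 55. At q = 55 the demand price is (851 - 55)/4 = 199 and the supply price is (109 + 55)/2 = 82.
Deadweight loss = ½ · (199 - 82) · (211 - 55) = ½ · 117 · 156 = 9126.

9126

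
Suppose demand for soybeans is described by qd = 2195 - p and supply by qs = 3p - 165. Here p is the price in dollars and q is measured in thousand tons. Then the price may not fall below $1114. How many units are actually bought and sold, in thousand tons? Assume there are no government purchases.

Setting quantity demanded equal to quantity supplied, 2195 - p = 3p - 165, gives p* = 590 and q* = 1605.
Since 1114 > 590, the floor is binding.
At p = 1114: qd = 2195 - 1114 = 1081 and qs = 3·1114 - 165 = 3177.
The quantity actually transacted is the short side, demand: 1081.

1081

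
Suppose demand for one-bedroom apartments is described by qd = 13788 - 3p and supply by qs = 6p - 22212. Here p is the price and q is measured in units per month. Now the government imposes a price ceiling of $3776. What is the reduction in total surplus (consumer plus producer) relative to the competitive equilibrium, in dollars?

Setting quantity demanded equal to quantity supplied, 13788 - 3p = 6p - 22212, gives p* = 4000 and q* = 1788.
The ceiling of 3776 is below the equilibrium price 4000, so it binds.
At p = 3776: qd = 13788 - 3·3776 = 2460 and qs = 6·3776 - 22212 = 444.
Quantity traded falls to 444. At q = 444 the demand price is (13788 - 444)/3 = 4448 and the supply price is (22212 + 444)/6 = 3776.
Deadweight loss = ½ · (4448 - 3776) · (1788 - 444) = ½ · 672 · 1344 = 451584.

451584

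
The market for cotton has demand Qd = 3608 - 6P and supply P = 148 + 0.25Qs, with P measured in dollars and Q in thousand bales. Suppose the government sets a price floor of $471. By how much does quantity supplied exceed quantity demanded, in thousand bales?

510

Rearranging supply gives Qs = 4P - 592. Equilibrium: 3608 - 6P = 4P - 592, so 4200 = 10P and P* = 420, Q* = 1088.
The floor of 471 is above the equilibrium price 420, so it binds.
At P = 471: Qd = 3608 - 6·471 = 782 and Qs = 4·471 - 592 = 1292.
Surplus = Qs - Qd = 1292 - 782 = 510.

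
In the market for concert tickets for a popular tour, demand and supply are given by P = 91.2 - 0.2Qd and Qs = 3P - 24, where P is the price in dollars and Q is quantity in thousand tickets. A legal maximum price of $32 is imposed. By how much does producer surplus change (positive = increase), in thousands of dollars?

Rearranging demand gives Qd = 456 - 5P. Without the control the market clears where 456 - 5P = 3P - 24, i.e. P* = 60 and Q* = 156.
Since 32 < 60, the ceiling is binding.
At P = 32: Qd = 456 - 5·32 = 296 and Qs = 3·32 - 24 = 72.
Producer surplus without the control is ½ · (60 - 8) · 156 = 4056.
With the ceiling, producers sell 72 units at 32, so PS = ½ · (32 - 8) · 72 = 864.
Change in producer surplus = 864 - 4056 = -3192.

-3192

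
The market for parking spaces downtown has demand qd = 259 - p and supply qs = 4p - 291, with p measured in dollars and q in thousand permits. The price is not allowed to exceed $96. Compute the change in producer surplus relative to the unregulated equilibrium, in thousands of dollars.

-1694

In a free market, 259 - p = 4p - 291 gives the equilibrium p* = 110, q* = 149.
Because the ceiling (96) lies below the market-clearing price, it is binding.
At p = 96: qd = 259 - 96 = 163 and qs = 4·96 - 291 = 93.
Producer surplus without the control is ½ · (110 - 72.75) · 149 = 2775.125.
With the ceiling, producers sell 93 units at 96, so PS = ½ · (96 - 72.75) · 93 = 1081.125.
Change in producer surplus = 1081.125 - 2775.125 = -1694.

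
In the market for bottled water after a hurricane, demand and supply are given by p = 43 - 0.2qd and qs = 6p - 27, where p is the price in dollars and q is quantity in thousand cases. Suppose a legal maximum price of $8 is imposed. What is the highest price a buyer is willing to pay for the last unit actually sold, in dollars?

Rearranging demand gives qd = 215 - 5p. Setting quantity demanded equal to quantity supplied, 215 - 5p = 6p - 27, gives p* = 22 and q* = 105.
Since 8 < 22, the ceiling is binding.
At p = 8: qd = 215 - 5·8 = 175 and qs = 6·8 - 27 = 21.
Only 21 units reach the market. On the demand curve, the marginal buyer's willingness to pay at q = 21 is (215 - 21)/5 = 38.8.

38.8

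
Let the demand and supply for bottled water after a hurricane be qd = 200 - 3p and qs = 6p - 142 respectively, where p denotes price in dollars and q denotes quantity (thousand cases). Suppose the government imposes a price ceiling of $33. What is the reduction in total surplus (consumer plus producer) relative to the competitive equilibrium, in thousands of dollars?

Without the control the market clears where 200 - 3p = 6p - 142, i.e. p* = 38 and q* = 86.
Because the ceiling (33) lies below the market-clearing price, it is binding.
At p = 33: qd = 200 - 3·33 = 101 and qs = 6·33 - 142 = 56.
Quantity traded falls to 56. At q = 56 the demand price is (200 - 56)/3 = 48 and the supply price is (142 + 56)/6 = 33.
Deadweight loss = ½ · (48 - 33) · (86 - 56) = ½ · 15 · 30 = 225.

225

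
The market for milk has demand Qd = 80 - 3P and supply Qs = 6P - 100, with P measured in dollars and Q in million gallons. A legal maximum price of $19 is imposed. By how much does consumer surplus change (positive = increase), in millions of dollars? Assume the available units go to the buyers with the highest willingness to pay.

8

In a free market, 80 - 3P = 6P - 100 gives the equilibrium P* = 20, Q* = 20.
Since 19 < 20, the ceiling is binding.
At P = 19: Qd = 80 - 3·19 = 23 and Qs = 6·19 - 100 = 14.
Consumer surplus without the control is ½ · (80/3 - 20) · 20 = 200/3.
With the ceiling, 14 units are sold at 19 (assume they go to the highest-value buyers). The demand price at Q = 14 is 22, so CS = ½ · [(80/3 - 19) + (22 - 19)] · 14 = 224/3.
Change in consumer surplus = 224/3 - 200/3 = 8.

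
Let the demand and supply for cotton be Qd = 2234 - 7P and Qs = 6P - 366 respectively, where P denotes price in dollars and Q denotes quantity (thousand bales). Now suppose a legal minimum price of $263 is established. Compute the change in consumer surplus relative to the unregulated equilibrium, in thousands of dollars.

-38650.5

Without the control the market clears where 2234 - 7P = 6P - 366, i.e. P* = 200 and Q* = 834.
Because the floor (263) lies above the market-clearing price, it is binding.
At P = 263: Qd = 2234 - 7·263 = 393 and Qs = 6·263 - 366 = 1212.
Consumer surplus without the control is ½ · (2234/7 - 200) · 834 = 347778/7.
With the floor, consumers buy 393 units at 263, so CS = ½ · (2234/7 - 263) · 393 = 154449/14.
Change in consumer surplus = 154449/14 - 347778/7 = -38650.5.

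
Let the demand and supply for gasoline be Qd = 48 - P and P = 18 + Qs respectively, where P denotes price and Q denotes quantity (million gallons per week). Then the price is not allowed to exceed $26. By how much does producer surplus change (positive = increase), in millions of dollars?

Rearranging supply gives Qs = P - 18. Equilibrium: 48 - P = P - 18, so 66 = 2P and P* = 33, Q* = 15.
The ceiling of 26 is below the equilibrium price 33, so it binds.
At P = 26: Qd = 48 - 26 = 22 and Qs = 26 - 18 = 8.
Producer surplus without the control is ½ · (33 - 18) · 15 = 112.5.
With the ceiling, producers sell 8 units at 26, so PS = ½ · (26 - 18) · 8 = 32.
Change in producer surplus = 32 - 112.5 = -80.5.

-80.5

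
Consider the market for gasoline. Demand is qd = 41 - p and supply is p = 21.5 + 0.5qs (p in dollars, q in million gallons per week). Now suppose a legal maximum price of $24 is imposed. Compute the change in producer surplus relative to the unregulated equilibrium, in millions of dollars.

-36

Rearranging supply gives qs = 2p - 43. Without the control the market clears where 41 - p = 2p - 43, i.e. p* = 28 and q* = 13.
Since 24 < 28, the ceiling is binding.
At p = 24: qd = 41 - 24 = 17 and qs = 2·24 - 43 = 5.
Producer surplus without the control is ½ · (28 - 21.5) · 13 = 42.25.
With the ceiling, producers sell 5 units at 24, so PS = ½ · (24 - 21.5) · 5 = 6.25.
Change in producer surplus = 6.25 - 42.25 = -36.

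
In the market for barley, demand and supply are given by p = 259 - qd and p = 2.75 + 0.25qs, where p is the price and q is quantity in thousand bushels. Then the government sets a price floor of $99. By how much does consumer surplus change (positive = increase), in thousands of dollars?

Rearranging demand gives qd = 259 - p; rearranging supply gives qs = 4p - 11. Without the control the market clears where 259 - p = 4p - 11, i.e. p* = 54 and q* = 205.
Since 99 > 54, the floor is binding.
At p = 99: qd = 259 - 99 = 160 and qs = 4·99 - 11 = 385.
Consumer surplus without the control is ½ · (259 - 54) · 205 = 21012.5.
With the floor, consumers buy 160 units at 99, so CS = ½ · (259 - 99) · 160 = 12800.
Change in consumer surplus = 12800 - 21012.5 = -8212.5.

-8212.5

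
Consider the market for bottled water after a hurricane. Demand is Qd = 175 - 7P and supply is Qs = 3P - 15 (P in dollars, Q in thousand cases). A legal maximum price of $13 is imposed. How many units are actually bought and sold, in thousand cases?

24

In a free market, 175 - 7P = 3P - 15 gives the equilibrium P* = 19, Q* = 42.
The ceiling of 13 is below the equilibrium price 19, so it binds.
At P = 13: Qd = 175 - 7·13 = 84 and Qs = 3·13 - 15 = 24.
The quantity actually transacted is the short side, supply: 24.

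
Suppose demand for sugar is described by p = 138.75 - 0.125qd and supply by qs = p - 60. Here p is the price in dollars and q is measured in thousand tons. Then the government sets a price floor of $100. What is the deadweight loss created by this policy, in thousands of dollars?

Rearranging demand gives qd = 1110 - 8p. Without the control the market clears where 1110 - 8p = p - 60, i.e. p* = 130 and q* = 70.
The floor of 100 is below the equilibrium price 130, so it is not binding; the market clears at p* = 130, q* = 70.
Since the control does not bind, no trades are prevented and deadweight loss is zero.

0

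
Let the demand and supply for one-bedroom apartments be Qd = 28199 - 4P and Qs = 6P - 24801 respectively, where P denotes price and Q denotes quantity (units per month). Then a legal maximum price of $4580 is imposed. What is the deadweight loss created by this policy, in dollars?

3888000

Equilibrium: 28199 - 4P = 6P - 24801, so 53000 = 10P and P* = 5300, Q* = 6999.
Because the ceiling (4580) lies below the market-clearing price, it is binding.
At P = 4580: Qd = 28199 - 4·4580 = 9879 and Qs = 6·4580 - 24801 = 2679.
Quantity traded falls to 2679. At Q = 2679 the demand price is (28199 - 2679)/4 = 6380 and the supply price is (24801 + 2679)/6 = 4580.
Deadweight loss = ½ · (6380 - 4580) · (6999 - 2679) = ½ · 1800 · 4320 = 3888000.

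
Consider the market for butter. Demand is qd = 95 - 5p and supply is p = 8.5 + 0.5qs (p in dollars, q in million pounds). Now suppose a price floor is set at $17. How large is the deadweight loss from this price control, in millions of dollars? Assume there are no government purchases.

Rearranging supply gives qs = 2p - 17. Equilibrium: 95 - 5p = 2p - 17, so 112 = 7p and p* = 16, q* = 15.
Since 17 > 16, the floor is binding.
At p = 17: qd = 95 - 5·17 = 10 and qs = 2·17 - 17 = 17.
Quantity traded falls to 10. At q = 10 the demand price is (95 - 10)/5 = 17 and the supply price is (17 + 10)/2 = 13.5.
Deadweight loss = ½ · (17 - 13.5) · (15 - 10) = ½ · 3.5 · 5 = 8.75.

8.75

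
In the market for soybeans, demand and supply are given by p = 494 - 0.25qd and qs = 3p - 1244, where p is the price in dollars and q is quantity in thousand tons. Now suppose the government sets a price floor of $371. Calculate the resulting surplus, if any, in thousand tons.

0

Rearranging demand gives qd = 1976 - 4p. In a free market, 1976 - 4p = 3p - 1244 gives the equilibrium p* = 460, q* = 136.
The floor of 371 is below the equilibrium price 460, so it is not binding; the market clears at p* = 460, q* = 136.
Since the control does not bind, there is no surplus.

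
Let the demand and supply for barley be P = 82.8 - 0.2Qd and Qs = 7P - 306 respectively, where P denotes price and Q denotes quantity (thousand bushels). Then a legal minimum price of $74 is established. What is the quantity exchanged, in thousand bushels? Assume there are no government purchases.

44

Rearranging demand gives Qd = 414 - 5P. Setting quantity demanded equal to quantity supplied, 414 - 5P = 7P - 306, gives P* = 60 and Q* = 114.
Since 74 > 60, the floor is binding.
At P = 74: Qd = 414 - 5·74 = 44 and Qs = 7·74 - 306 = 212.
The quantity actually transacted is the short side, demand: 44.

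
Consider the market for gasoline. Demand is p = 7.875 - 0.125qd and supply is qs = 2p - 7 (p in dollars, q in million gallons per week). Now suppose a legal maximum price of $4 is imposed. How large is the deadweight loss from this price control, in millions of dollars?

Rearranging demand gives qd = 63 - 8p. In a free market, 63 - 8p = 2p - 7 gives the equilibrium p* = 7, q* = 7.
Because the ceiling (4) lies below the market-clearing price, it is binding.
At p = 4: qd = 63 - 8·4 = 31 and qs = 2·4 - 7 = 1.
Quantity traded falls to 1. At q = 1 the demand price is (63 - 1)/8 = 7.75 and the supply price is (7 + 1)/2 = 4.
Deadweight loss = ½ · (7.75 - 4) · (7 - 1) = ½ · 3.75 · 6 = 11.25.

11.25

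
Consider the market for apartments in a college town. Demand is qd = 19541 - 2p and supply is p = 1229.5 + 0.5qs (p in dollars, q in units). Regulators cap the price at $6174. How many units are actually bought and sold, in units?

Rearranging supply gives qs = 2p - 2459. Without the control the market clears where 19541 - 2p = 2p - 2459, i.e. p* = 5500 and q* = 8541.
Since 6174 is above p* = 5500, the ceiling does not bind and the free-market outcome prevails.

8541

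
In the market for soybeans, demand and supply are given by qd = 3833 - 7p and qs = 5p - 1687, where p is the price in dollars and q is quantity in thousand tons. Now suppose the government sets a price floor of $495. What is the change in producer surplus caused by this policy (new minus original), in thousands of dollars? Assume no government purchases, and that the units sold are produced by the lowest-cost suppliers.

Equilibrium: 3833 - 7p = 5p - 1687, so 5520 = 12p and p* = 460, q* = 613.
The floor of 495 is above the equilibrium price 460, so it binds.
At p = 495: qd = 3833 - 7·495 = 368 and qs = 5·495 - 1687 = 788.
Producer surplus without the control is ½ · (460 - 337.4) · 613 = 37576.9.
With the floor, 368 units are sold at 495. The supply price at q = 368 is 411, so PS = ½ · [(495 - 337.4) + (495 - 411)] · 368 = 44454.4.
Change in producer surplus = 44454.4 - 37576.9 = 6877.5.

6877.5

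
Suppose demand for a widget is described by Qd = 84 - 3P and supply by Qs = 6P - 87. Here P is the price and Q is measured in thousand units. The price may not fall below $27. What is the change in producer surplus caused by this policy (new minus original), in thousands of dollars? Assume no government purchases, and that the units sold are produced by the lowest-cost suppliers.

-24

Equilibrium: 84 - 3P = 6P - 87, so 171 = 9P and P* = 19, Q* = 27.
The floor of 27 is above the equilibrium price 19, so it binds.
At P = 27: Qd = 84 - 3·27 = 3 and Qs = 6·27 - 87 = 75.
Producer surplus without the control is ½ · (19 - 14.5) · 27 = 60.75.
With the floor, 3 units are sold at 27. The supply price at Q = 3 is 15, so PS = ½ · [(27 - 14.5) + (27 - 15)] · 3 = 36.75.
Change in producer surplus = 36.75 - 60.75 = -24.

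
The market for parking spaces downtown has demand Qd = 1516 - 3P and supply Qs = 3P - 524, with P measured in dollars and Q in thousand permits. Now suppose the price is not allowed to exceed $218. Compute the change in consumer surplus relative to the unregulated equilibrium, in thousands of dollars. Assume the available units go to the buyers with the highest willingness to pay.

-6466

Equilibrium: 1516 - 3P = 3P - 524, so 2040 = 6P and P* = 340, Q* = 496.
Since 218 < 340, the ceiling is binding.
At P = 218: Qd = 1516 - 3·218 = 862 and Qs = 3·218 - 524 = 130.
Consumer surplus without the control is ½ · (1516/3 - 340) · 496 = 123008/3.
With the ceiling, 130 units are sold at 218 (assume they go to the highest-value buyers). The demand price at Q = 130 is 462, so CS = ½ · [(1516/3 - 218) + (462 - 218)] · 130 = 103610/3.
Change in consumer surplus = 103610/3 - 123008/3 = -6466.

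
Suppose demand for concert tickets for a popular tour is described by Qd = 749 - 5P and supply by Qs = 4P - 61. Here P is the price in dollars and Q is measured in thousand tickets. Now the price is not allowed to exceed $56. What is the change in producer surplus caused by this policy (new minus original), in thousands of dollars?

Setting quantity demanded equal to quantity supplied, 749 - 5P = 4P - 61, gives P* = 90 and Q* = 299.
Because the ceiling (56) lies below the market-clearing price, it is binding.
At P = 56: Qd = 749 - 5·56 = 469 and Qs = 4·56 - 61 = 163.
Producer surplus without the control is ½ · (90 - 15.25) · 299 = 11175.125.
With the ceiling, producers sell 163 units at 56, so PS = ½ · (56 - 15.25) · 163 = 3321.125.
Change in producer surplus = 3321.125 - 11175.125 = -7854.

-7854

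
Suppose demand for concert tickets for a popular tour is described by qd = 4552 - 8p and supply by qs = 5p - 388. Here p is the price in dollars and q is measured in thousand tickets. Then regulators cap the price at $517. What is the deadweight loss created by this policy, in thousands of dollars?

0

In a free market, 4552 - 8p = 5p - 388 gives the equilibrium p* = 380, q* = 1512.
The ceiling of 517 is above the equilibrium price 380, so it is not binding; the market clears at p* = 380, q* = 1512.
Since the control does not bind, no trades are prevented and deadweight loss is zero.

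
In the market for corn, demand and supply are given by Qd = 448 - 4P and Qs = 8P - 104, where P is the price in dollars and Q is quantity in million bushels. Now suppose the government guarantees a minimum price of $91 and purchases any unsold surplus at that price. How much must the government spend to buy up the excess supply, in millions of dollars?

49140

Equilibrium: 448 - 4P = 8P - 104, so 552 = 12P and P* = 46, Q* = 264.
Since 91 > 46, the floor is binding.
At P = 91: Qd = 448 - 4·91 = 84 and Qs = 8·91 - 104 = 624.
Surplus = Qs - Qd = 540.
Government expenditure = surplus × support price = 540 × 91 = 49140.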